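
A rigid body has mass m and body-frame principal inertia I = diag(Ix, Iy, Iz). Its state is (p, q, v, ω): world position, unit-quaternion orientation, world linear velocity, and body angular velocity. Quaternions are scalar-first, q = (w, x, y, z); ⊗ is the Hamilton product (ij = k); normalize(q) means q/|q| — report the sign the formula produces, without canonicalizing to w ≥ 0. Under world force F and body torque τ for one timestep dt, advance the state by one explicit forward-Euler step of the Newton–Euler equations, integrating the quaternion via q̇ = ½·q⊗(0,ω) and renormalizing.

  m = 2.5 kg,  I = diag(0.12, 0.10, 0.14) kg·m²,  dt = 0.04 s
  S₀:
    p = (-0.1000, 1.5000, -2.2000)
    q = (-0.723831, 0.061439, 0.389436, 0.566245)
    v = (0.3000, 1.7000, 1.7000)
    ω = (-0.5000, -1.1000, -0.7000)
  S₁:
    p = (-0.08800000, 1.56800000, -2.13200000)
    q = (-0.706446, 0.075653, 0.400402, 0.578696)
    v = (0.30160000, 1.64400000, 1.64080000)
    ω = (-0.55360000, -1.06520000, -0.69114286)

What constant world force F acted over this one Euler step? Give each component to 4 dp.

F = (0.1000, -3.5000, -3.7000)

v₁ − v₀ = (0.00160000, -0.05600000, -0.05920000)
applied force F = (0.1000, -3.5000, -3.7000)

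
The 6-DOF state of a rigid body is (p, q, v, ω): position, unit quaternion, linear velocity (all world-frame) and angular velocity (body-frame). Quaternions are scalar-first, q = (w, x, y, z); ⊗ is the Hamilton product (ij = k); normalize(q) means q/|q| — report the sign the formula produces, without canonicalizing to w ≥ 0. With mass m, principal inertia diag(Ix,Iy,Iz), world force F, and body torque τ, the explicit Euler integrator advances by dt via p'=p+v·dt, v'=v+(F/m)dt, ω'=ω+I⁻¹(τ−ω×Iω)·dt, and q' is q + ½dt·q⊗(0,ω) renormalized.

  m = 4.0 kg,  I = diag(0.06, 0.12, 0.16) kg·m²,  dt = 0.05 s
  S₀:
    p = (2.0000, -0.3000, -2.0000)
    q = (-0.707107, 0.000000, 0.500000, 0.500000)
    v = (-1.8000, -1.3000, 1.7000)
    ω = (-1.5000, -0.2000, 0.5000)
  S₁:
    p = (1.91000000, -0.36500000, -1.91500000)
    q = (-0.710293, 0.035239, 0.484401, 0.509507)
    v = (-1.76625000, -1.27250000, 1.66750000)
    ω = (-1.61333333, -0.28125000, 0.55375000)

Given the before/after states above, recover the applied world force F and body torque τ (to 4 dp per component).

ω₁ − ω₀ = (-0.11333333, -0.08125000, 0.05375000)
I·α + gyro = (-0.1400, -0.1200, 0.1900)
v₁ − v₀ = (0.03375000, 0.02750000, -0.03250000)
applied force F = (2.7000, 2.2000, -2.6000)

F = (2.7000, 2.2000, -2.6000)
τ = (-0.1400, -0.1200, 0.1900)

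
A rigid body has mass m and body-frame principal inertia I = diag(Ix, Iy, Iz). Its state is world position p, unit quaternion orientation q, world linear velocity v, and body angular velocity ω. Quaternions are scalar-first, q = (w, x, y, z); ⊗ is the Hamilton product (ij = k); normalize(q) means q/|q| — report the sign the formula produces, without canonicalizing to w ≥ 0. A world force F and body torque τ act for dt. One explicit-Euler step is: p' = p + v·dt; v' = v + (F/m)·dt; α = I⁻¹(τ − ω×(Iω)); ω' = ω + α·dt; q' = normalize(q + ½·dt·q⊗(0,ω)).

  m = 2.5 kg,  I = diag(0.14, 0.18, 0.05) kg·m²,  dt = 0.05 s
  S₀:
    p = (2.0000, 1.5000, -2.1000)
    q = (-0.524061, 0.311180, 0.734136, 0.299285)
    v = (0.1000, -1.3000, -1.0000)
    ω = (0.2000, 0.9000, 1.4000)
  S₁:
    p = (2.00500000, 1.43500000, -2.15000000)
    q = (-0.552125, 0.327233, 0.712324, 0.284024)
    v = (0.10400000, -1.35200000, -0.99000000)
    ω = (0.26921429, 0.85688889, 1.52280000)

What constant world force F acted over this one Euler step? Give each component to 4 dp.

velocity change Δv = (0.00400000, -0.05200000, 0.01000000)
applied force F = (0.2000, -2.6000, 0.5000)

F = (0.2000, -2.6000, 0.5000)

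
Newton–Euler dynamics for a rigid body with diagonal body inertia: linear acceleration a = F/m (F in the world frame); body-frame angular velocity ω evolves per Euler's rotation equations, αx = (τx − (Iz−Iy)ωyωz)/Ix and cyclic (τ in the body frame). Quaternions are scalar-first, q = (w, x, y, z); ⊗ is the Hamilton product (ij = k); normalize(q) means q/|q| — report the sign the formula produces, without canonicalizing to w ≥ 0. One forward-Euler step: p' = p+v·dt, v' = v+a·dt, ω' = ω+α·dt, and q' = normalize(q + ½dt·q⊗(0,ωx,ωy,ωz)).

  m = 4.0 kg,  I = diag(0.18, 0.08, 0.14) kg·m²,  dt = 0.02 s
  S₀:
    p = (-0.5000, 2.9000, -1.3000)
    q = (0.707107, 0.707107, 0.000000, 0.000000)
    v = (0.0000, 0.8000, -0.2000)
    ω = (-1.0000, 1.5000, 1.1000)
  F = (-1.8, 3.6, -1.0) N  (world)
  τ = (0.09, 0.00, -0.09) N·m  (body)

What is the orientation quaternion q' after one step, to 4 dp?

Hamilton product q⊗(0,ω) = (0.7071070, -0.7071070, 0.2828428, 1.8384782)
q' = normalize(q + ½dt·q⊗(0,ω)) = (0.7140, 0.6999, 0.0028, 0.0184)

q' = (0.7140, 0.6999, 0.0028, 0.0184)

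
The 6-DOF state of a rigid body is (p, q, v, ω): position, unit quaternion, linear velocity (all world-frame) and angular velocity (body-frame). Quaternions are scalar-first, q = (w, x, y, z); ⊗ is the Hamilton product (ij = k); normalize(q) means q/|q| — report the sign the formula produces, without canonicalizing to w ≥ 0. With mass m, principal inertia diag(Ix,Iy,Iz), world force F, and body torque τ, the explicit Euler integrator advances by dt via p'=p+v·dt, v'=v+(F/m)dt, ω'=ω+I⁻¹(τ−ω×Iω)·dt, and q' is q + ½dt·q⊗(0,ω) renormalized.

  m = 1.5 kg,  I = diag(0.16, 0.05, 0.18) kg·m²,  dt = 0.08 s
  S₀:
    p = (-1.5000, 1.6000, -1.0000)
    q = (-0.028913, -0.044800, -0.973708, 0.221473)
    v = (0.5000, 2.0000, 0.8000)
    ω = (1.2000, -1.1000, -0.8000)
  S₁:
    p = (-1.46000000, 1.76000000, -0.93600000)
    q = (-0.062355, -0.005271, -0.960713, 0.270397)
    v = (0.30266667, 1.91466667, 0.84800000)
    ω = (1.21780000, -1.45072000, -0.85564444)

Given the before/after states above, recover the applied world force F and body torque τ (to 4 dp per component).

F = (-3.7000, -1.6000, 0.9000)
τ = (0.1500, -0.2000, 0.0200)

rate change Δω = (0.01780000, -0.35072000, -0.05564444)
gyro term ω₀×Iω₀ = (0.1144, 0.0192, 0.1452)
τ = I·(Δω/dt) + ω₀×(Iω₀) = (0.1500, -0.2000, 0.0200)
Δv = v₁−v₀ = (-0.19733333, -0.08533333, 0.04800000)
applied force F = (-3.7000, -1.6000, 0.9000)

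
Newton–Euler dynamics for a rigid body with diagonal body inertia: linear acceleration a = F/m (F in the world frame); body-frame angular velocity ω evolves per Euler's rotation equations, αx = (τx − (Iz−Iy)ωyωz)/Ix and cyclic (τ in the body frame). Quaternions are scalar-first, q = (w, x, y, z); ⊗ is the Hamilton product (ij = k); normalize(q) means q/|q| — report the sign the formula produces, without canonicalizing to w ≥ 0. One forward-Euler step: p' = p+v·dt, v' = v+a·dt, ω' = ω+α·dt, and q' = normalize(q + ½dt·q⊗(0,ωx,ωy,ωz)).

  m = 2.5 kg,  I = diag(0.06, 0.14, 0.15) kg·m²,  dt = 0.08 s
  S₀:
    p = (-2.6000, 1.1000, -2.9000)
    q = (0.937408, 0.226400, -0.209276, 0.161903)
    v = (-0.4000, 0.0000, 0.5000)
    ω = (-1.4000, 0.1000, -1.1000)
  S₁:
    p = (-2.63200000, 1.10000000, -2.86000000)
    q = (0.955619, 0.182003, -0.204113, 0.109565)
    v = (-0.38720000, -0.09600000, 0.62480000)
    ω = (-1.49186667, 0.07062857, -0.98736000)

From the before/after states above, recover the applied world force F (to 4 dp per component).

v₁ − v₀ = (0.01280000, -0.09600000, 0.12480000)
applied force F = (0.4000, -3.0000, 3.9000)

F = (0.4000, -3.0000, 3.9000)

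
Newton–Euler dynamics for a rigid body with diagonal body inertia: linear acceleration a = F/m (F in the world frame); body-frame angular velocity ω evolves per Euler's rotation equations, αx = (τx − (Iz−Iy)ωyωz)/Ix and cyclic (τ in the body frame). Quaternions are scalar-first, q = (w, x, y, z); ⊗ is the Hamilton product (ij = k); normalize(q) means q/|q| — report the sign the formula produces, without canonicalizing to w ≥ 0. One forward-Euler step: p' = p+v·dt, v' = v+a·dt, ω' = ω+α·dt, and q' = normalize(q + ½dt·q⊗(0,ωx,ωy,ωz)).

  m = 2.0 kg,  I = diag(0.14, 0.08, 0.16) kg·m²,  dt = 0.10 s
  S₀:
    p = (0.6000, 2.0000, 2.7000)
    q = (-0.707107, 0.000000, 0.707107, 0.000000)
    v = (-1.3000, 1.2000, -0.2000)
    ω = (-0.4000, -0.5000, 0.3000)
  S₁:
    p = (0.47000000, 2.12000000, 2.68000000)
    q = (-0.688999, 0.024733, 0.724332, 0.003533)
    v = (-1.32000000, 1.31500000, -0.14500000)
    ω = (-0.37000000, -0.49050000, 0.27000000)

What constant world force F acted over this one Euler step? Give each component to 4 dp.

Δv = v₁−v₀ = (-0.02000000, 0.11500000, 0.05500000)
applied force F = (-0.4000, 2.3000, 1.1000)

F = (-0.4000, 2.3000, 1.1000)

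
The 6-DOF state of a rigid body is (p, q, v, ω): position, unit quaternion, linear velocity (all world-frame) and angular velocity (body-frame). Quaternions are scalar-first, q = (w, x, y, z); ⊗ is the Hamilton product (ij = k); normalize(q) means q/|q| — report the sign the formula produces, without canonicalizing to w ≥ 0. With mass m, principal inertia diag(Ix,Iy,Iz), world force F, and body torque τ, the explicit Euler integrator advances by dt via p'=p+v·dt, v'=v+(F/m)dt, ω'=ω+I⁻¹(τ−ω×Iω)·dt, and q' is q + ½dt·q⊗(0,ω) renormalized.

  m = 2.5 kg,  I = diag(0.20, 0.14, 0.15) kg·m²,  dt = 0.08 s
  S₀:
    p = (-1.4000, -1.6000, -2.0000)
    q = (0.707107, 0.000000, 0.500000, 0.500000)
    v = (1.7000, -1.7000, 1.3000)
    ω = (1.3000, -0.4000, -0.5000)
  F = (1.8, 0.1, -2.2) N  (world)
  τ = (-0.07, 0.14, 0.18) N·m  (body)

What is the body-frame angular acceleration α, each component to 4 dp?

precession coupling ω×(Iω) = (0.0020, -0.0325, 0.0312)
(τ − ω×Iω)/I = (-0.3600, 1.2321, 0.9920)

α = (-0.3600, 1.2321, 0.9920)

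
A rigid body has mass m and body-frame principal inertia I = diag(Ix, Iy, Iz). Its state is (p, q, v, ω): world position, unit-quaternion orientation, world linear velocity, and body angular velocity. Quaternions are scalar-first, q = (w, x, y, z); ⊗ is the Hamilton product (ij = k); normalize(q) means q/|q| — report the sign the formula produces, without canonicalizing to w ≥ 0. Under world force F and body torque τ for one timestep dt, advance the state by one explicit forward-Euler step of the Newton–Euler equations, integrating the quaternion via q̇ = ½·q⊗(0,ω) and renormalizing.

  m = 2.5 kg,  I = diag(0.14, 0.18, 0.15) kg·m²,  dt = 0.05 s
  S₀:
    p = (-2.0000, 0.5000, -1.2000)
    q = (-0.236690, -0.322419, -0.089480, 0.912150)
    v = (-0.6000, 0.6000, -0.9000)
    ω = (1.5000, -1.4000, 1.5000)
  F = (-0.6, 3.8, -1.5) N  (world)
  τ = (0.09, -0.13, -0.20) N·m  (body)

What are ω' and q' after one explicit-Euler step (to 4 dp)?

angular accel α = (0.1929, -0.5972, -0.7733)
ω' = ω + α·dt = (1.5096, -1.4299, 1.4613)
2q̇ = q⊗(0,ω) = (-1.0098685, 0.7877550, 2.1832195, 0.2305716)
updated quaternion q' = (-0.2614, -0.3021, -0.0348, 0.9161)

ω' = (1.5096, -1.4299, 1.4613)
q' = (-0.2614, -0.3021, -0.0348, 0.9161)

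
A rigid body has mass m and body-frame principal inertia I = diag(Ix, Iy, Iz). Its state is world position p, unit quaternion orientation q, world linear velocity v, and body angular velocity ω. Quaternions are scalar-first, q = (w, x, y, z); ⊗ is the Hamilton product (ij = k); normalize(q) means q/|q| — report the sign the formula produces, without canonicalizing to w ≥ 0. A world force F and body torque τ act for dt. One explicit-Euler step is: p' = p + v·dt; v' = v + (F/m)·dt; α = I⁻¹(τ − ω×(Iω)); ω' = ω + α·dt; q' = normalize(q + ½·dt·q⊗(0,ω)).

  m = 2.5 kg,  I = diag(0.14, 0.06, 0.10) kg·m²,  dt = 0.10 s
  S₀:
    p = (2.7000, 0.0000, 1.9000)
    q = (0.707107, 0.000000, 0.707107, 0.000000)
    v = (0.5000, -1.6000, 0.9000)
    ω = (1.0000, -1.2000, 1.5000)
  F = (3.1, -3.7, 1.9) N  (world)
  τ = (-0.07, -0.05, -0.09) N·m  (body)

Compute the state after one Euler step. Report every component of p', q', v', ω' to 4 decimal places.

gyro term ω×Iω = (-0.0720, 0.0600, 0.0960)
angular accel α = (0.0143, -1.8333, -1.8600)
ω' = ω + α·dt = (1.0014, -1.3833, 1.3140)
2q̇ = q⊗(0,ω) = (0.8485284, 1.7677675, -0.8485284, 0.3535535)
q + ½dt·q⊗(0,ω), renormalized = (0.7452, 0.0879, 0.6608, 0.0176)
p' = p + v·dt = (2.7500, -0.1600, 1.9900)
new velocity v' = (0.6240, -1.7480, 0.9760)

p' = (2.7500, -0.1600, 1.9900)
q' = (0.7452, 0.0879, 0.6608, 0.0176)
v' = (0.6240, -1.7480, 0.9760)
ω' = (1.0014, -1.3833, 1.3140)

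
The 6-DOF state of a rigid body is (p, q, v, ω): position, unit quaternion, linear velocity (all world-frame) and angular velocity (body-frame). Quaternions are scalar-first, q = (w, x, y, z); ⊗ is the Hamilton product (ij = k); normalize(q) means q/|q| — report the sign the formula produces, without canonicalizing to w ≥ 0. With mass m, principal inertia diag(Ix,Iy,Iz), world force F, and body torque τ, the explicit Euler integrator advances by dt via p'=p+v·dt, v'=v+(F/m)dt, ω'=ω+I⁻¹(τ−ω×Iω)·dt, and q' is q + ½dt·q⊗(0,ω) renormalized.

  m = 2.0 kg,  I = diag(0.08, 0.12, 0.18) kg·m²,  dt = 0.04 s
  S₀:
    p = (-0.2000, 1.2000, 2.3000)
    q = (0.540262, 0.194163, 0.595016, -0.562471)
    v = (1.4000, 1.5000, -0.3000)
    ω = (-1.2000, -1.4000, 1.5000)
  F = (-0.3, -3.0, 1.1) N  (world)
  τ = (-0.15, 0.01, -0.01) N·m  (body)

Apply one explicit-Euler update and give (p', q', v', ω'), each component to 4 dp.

angular accel α = (-0.3000, -1.4167, -0.4289)
ω + α·dt = (-1.2120, -1.4567, 1.4828)
Hamilton product q⊗(0,ω) = (1.9097245, -0.5432498, -0.3726461, 1.2525840)
q + ½dt·q⊗(0,ω), renormalized = (0.5778, 0.1831, 0.5869, -0.5368)
p + v·dt = (-0.1440, 1.2600, 2.2880)
new velocity v' = (1.3940, 1.4400, -0.2780)

p' = (-0.1440, 1.2600, 2.2880)
q' = (0.5778, 0.1831, 0.5869, -0.5368)
v' = (1.3940, 1.4400, -0.2780)
ω' = (-1.2120, -1.4567, 1.4828)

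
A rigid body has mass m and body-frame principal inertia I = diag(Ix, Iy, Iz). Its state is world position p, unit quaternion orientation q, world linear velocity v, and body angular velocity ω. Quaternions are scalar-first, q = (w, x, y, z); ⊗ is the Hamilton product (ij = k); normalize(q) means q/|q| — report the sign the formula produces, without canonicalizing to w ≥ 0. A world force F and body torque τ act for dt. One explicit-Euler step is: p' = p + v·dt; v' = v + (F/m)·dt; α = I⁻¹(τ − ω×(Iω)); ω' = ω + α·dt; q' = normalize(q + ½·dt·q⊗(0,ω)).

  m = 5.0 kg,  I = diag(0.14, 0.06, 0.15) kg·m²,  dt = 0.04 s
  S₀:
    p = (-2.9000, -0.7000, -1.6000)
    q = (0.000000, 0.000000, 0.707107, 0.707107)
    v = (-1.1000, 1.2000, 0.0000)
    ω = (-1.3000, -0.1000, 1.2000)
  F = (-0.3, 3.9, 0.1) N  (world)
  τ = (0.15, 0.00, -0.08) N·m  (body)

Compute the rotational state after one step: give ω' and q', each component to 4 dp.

ω' = (-1.2541, -0.1104, 1.1814)
q' = (-0.0155, 0.0184, 0.6883, 0.7250)

ω×(Iω) gyroscopic = (-0.0108, 0.0156, -0.0104)
α = I⁻¹(τ − ω×Iω) = (1.1486, -0.2600, -0.4640)
new body rate ω' = (-1.2541, -0.1104, 1.1814)
Hamilton product q⊗(0,ω) = (-0.7778177, 0.9192391, -0.9192391, 0.9192391)
updated quaternion q' = (-0.0155, 0.0184, 0.6883, 0.7250)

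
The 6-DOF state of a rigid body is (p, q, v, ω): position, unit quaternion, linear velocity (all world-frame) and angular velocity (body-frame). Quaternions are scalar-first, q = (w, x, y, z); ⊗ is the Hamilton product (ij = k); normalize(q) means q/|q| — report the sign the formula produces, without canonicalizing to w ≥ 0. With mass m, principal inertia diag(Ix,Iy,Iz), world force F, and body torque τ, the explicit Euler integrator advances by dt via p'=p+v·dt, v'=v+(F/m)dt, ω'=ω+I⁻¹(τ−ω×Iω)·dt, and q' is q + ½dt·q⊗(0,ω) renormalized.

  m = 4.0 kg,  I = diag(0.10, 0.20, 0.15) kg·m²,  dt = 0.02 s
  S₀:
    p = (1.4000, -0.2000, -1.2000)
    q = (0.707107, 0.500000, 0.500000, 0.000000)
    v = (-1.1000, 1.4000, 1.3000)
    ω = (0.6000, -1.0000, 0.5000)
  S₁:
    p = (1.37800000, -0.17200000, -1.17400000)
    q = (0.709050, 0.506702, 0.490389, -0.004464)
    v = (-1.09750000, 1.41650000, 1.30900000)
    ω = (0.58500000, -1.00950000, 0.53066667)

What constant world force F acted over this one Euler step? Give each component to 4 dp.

Δv = v₁−v₀ = (0.00250000, 0.01650000, 0.00900000)
applied force F = (0.5000, 3.3000, 1.8000)

F = (0.5000, 3.3000, 1.8000)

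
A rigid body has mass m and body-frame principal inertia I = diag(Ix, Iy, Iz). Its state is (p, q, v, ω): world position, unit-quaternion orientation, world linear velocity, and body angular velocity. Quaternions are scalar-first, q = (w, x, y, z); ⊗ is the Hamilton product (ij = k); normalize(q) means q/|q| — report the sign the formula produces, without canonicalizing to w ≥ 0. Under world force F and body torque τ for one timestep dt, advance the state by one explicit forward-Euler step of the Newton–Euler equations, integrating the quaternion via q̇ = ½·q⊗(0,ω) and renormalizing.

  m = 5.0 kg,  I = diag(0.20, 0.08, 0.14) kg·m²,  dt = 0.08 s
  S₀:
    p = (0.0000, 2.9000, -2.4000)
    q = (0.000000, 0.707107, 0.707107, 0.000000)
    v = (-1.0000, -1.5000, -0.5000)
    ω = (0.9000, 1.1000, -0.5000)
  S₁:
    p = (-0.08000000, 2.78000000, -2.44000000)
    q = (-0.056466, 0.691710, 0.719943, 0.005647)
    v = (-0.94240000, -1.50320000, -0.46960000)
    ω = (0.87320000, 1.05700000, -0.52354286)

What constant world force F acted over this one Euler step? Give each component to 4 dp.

Δv = v₁−v₀ = (0.05760000, -0.00320000, 0.03040000)
F = m·Δv/dt = (3.6000, -0.2000, 1.9000)

F = (3.6000, -0.2000, 1.9000)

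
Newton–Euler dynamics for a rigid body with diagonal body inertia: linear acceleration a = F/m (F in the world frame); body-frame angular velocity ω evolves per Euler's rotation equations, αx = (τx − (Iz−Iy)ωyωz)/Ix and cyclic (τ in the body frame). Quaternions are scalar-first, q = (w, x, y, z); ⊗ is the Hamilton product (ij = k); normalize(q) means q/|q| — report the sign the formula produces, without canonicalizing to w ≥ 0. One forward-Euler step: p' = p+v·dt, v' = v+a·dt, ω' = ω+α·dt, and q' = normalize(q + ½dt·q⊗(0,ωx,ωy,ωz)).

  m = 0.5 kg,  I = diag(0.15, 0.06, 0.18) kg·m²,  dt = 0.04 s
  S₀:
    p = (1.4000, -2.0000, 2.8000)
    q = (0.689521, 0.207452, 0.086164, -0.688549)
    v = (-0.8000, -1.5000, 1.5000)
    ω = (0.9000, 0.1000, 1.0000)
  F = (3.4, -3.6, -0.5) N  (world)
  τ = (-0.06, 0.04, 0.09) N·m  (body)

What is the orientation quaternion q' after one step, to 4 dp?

2q̇ = q⊗(0,ω) = (0.4932258, 0.7755878, -0.7581940, 0.6327186)
q' = normalize(q + ½dt·q⊗(0,ω)) = (0.6991, 0.2229, 0.0710, -0.6756)

q' = (0.6991, 0.2229, 0.0710, -0.6756)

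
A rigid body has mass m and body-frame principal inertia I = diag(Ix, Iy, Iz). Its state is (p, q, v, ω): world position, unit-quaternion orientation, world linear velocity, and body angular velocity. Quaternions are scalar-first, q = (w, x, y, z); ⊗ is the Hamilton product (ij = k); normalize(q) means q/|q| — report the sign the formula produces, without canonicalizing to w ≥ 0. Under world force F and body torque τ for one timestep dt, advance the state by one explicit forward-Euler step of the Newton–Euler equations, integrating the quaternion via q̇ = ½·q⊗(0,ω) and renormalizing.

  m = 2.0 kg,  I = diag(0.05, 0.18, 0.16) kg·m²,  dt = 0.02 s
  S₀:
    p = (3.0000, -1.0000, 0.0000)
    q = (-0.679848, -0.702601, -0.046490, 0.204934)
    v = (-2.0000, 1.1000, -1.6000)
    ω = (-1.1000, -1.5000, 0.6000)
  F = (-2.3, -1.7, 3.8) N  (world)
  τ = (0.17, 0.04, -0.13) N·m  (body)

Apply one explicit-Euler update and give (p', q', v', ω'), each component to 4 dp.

gyro term ω×Iω = (0.0180, 0.0726, 0.2145)
angular accel α = (3.0400, -0.1811, -2.1531)
new body rate ω' = (-1.0392, -1.5036, 0.5569)
Hamilton product q⊗(0,ω) = (-0.9655565, 1.0273398, 1.2159052, 0.5948537)
updated quaternion q' = (-0.6894, -0.6922, -0.0343, 0.2108)
a = (-1.1500, -0.8500, 1.9000)
new position p' = (2.9600, -0.9780, -0.0320)
v + (F/m)dt = (-2.0230, 1.0830, -1.5620)

p' = (2.9600, -0.9780, -0.0320)
q' = (-0.6894, -0.6922, -0.0343, 0.2108)
v' = (-2.0230, 1.0830, -1.5620)
ω' = (-1.0392, -1.5036, 0.5569)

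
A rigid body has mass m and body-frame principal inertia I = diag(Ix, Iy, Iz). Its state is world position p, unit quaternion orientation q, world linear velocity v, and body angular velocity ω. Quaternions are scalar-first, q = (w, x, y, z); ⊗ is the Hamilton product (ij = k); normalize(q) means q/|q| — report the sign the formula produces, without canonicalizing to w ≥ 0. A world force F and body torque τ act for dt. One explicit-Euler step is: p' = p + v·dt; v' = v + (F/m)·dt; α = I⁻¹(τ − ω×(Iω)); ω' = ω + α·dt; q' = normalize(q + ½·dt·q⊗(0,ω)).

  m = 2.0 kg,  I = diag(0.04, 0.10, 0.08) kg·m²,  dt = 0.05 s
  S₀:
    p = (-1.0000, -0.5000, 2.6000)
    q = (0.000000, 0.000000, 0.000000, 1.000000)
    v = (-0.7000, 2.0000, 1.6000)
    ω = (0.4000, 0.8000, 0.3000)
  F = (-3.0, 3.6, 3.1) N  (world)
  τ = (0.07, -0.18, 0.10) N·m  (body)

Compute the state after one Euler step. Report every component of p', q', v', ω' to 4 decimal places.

linear accel F/m = (-1.5000, 1.8000, 1.5500)
p + v·dt = (-1.0350, -0.4000, 2.6800)
v + (F/m)dt = (-0.7750, 2.0900, 1.6775)
gyro term ω×Iω = (-0.0048, -0.0048, 0.0192)
angular accel α = (1.8700, -1.7520, 1.0100)
ω' = ω + α·dt = (0.4935, 0.7124, 0.3505)
Hamilton product q⊗(0,ω) = (-0.3000000, -0.8000000, 0.4000000, 0.0000000)
updated quaternion q' = (-0.0075, -0.0200, 0.0100, 0.9997)

p' = (-1.0350, -0.4000, 2.6800)
q' = (-0.0075, -0.0200, 0.0100, 0.9997)
v' = (-0.7750, 2.0900, 1.6775)
ω' = (0.4935, 0.7124, 0.3505)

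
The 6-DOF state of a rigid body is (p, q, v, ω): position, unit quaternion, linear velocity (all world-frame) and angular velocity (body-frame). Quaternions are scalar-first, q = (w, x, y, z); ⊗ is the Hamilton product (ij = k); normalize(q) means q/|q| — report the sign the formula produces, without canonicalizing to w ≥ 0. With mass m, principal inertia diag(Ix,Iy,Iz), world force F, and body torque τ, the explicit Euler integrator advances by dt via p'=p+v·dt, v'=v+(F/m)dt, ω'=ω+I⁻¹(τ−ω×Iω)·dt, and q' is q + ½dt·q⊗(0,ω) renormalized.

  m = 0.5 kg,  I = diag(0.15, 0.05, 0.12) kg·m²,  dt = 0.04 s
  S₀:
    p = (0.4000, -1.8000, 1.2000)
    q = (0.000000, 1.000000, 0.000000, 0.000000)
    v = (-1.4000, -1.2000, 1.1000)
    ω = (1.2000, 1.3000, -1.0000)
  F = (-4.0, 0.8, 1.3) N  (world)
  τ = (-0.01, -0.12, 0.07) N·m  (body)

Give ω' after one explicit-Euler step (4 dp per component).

ω' = (1.2216, 1.2328, -0.9247)

precession coupling ω×(Iω) = (-0.0910, -0.0360, -0.1560)
α = I⁻¹(τ − ω×Iω) = (0.5400, -1.6800, 1.8833)
ω' = ω + α·dt = (1.2216, 1.2328, -0.9247)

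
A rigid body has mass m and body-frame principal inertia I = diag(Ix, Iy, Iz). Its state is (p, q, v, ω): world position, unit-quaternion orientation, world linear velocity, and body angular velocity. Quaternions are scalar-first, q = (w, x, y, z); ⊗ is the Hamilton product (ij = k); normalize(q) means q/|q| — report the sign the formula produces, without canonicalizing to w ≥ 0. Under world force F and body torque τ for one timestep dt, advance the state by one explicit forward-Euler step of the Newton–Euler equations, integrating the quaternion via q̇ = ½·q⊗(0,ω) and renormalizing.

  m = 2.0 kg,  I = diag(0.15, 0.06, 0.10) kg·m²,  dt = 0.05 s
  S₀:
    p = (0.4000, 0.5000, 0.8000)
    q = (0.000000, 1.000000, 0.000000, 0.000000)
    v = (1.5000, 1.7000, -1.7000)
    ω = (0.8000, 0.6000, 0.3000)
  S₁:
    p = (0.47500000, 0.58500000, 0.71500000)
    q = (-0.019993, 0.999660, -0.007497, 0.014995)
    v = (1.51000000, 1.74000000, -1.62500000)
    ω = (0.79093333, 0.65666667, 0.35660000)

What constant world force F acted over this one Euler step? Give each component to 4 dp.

F = (0.4000, 1.6000, 3.0000)

v₁ − v₀ = (0.01000000, 0.04000000, 0.07500000)
F = m·Δv/dt = (0.4000, 1.6000, 3.0000)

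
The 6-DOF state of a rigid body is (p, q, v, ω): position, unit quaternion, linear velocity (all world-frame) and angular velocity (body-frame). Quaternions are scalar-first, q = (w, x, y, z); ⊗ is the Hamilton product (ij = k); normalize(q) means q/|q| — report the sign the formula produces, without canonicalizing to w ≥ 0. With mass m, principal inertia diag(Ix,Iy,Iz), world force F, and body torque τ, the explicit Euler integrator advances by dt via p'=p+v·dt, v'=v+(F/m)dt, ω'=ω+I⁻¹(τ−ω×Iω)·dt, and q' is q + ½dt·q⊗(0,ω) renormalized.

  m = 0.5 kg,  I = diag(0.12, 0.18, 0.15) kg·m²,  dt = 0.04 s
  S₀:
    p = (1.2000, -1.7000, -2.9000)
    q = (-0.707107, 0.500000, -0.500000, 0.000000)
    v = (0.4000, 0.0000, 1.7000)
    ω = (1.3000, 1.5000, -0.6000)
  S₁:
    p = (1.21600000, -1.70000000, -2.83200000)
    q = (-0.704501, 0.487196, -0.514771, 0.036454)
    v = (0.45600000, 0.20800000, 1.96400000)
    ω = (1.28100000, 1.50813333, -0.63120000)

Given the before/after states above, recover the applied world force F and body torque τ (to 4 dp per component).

F = (0.7000, 2.6000, 3.3000)
τ = (-0.0300, 0.0600, 0.0000)

v₁ − v₀ = (0.05600000, 0.20800000, 0.26400000)
applied force F = (0.7000, 2.6000, 3.3000)
Δω = ω₁−ω₀ = (-0.01900000, 0.00813333, -0.03120000)
ω₀×(Iω₀) = (0.0270, 0.0234, 0.1170)
τ = I·(Δω/dt) + ω₀×(Iω₀) = (-0.0300, 0.0600, 0.0000)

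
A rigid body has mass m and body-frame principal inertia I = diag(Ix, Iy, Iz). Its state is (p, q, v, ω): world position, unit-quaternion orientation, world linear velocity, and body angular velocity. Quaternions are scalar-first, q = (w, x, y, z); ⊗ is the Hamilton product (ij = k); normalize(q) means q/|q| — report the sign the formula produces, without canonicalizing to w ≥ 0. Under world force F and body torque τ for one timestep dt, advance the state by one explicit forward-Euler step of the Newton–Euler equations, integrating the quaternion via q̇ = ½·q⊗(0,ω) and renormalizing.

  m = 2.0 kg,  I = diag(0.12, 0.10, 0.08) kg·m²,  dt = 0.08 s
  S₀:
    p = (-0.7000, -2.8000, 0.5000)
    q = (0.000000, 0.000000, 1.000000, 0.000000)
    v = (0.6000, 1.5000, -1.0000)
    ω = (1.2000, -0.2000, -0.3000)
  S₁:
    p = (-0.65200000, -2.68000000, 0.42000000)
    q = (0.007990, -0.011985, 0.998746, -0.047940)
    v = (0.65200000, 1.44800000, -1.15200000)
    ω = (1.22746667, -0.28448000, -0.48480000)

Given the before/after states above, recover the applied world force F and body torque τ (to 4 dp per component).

F = (1.3000, -1.3000, -3.8000)
τ = (0.0400, -0.1200, -0.1800)

Δω = ω₁−ω₀ = (0.02746667, -0.08448000, -0.18480000)
ω₀×(Iω₀) = (-0.0012, -0.0144, 0.0048)
τ = I·(Δω/dt) + ω₀×(Iω₀) = (0.0400, -0.1200, -0.1800)
Δv = v₁−v₀ = (0.05200000, -0.05200000, -0.15200000)
applied force F = (1.3000, -1.3000, -3.8000)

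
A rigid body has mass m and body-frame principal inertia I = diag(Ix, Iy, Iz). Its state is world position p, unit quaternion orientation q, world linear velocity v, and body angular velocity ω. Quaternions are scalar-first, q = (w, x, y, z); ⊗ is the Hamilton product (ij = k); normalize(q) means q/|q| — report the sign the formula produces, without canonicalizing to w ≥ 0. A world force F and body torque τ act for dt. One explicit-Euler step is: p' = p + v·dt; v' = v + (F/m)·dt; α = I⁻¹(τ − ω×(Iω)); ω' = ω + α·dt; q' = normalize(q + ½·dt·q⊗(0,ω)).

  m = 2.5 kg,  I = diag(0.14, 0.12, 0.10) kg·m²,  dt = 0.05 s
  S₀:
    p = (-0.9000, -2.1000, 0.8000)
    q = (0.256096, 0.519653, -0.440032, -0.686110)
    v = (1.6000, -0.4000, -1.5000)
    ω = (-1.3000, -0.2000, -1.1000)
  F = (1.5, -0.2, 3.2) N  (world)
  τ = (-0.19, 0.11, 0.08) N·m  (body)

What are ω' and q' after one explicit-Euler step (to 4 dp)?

gyro term ω×Iω = (-0.0044, 0.0572, -0.0052)
(τ − ω×Iω)/I = (-1.3257, 0.4400, 0.8520)
ω + α·dt = (-1.3663, -0.1780, -1.0574)
Hamilton product q⊗(0,ω) = (-0.1671785, 0.0138884, 1.4123421, -0.9576778)
q' = normalize(q + ½dt·q⊗(0,ω)) = (0.2517, 0.5195, -0.4044, -0.7094)

ω' = (-1.3663, -0.1780, -1.0574)
q' = (0.2517, 0.5195, -0.4044, -0.7094)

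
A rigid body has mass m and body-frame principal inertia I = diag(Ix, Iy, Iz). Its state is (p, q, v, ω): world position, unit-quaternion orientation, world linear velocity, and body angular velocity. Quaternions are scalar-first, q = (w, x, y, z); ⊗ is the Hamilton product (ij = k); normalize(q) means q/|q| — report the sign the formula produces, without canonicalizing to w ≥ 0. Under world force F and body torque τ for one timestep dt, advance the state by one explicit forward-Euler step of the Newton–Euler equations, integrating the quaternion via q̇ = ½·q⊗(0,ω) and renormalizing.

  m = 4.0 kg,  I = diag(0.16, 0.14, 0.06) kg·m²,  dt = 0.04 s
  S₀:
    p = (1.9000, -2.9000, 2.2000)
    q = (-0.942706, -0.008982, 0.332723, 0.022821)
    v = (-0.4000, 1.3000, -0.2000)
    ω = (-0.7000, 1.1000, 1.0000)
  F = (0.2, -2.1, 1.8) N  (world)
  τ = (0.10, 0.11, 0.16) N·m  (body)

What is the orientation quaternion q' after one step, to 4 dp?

q' = (-0.9501, 0.0104, 0.3117, 0.0084)

q⊗(0,ω) = (-0.3951037, 0.9675141, -1.0439693, -0.7196801)
q' = normalize(q + ½dt·q⊗(0,ω)) = (-0.9501, 0.0104, 0.3117, 0.0084)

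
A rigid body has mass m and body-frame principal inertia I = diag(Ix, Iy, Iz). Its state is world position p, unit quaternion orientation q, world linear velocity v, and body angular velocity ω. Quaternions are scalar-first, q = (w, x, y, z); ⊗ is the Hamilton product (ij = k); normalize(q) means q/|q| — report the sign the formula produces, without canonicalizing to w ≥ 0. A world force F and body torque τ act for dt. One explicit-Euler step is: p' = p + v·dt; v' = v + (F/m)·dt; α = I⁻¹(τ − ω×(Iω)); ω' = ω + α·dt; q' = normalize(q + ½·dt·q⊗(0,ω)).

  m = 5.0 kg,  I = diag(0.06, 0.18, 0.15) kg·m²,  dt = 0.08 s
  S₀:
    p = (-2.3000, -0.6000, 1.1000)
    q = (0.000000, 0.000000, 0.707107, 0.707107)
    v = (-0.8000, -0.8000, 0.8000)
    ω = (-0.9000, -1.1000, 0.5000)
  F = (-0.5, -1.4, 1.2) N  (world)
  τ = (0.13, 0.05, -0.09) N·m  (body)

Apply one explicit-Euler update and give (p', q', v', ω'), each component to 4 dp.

a = (-0.1000, -0.2800, 0.2400)
p' = p + v·dt = (-2.3640, -0.6640, 1.1640)
new velocity v' = (-0.8080, -0.8224, 0.8192)
ω×(Iω) gyroscopic = (0.0165, 0.0405, 0.1188)
angular accel α = (1.8917, 0.0528, -1.3920)
new body rate ω' = (-0.7487, -1.0958, 0.3886)
Hamilton product q⊗(0,ω) = (0.4242642, 1.1313712, -0.6363963, 0.6363963)
q + ½dt·q⊗(0,ω), renormalized = (0.0169, 0.0452, 0.6804, 0.7312)

p' = (-2.3640, -0.6640, 1.1640)
q' = (0.0169, 0.0452, 0.6804, 0.7312)
v' = (-0.8080, -0.8224, 0.8192)
ω' = (-0.7487, -1.0958, 0.3886)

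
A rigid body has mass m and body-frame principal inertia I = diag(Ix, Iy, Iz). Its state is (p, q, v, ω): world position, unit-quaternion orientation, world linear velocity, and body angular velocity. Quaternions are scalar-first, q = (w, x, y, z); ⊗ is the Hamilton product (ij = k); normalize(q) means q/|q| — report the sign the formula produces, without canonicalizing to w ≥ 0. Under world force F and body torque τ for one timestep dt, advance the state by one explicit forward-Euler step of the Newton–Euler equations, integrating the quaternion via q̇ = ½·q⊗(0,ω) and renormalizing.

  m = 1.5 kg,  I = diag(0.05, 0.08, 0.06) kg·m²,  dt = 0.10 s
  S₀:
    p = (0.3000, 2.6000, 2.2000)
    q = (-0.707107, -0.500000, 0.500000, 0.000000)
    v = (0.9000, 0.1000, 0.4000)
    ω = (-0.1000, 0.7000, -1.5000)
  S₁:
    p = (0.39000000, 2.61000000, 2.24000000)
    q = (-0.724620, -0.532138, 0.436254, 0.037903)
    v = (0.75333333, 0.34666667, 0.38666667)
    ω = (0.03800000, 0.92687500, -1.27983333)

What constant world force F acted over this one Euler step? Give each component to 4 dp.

v₁ − v₀ = (-0.14666667, 0.24666667, -0.01333333)
m·(v₁−v₀)/dt = (-2.2000, 3.7000, -0.2000)

F = (-2.2000, 3.7000, -0.2000)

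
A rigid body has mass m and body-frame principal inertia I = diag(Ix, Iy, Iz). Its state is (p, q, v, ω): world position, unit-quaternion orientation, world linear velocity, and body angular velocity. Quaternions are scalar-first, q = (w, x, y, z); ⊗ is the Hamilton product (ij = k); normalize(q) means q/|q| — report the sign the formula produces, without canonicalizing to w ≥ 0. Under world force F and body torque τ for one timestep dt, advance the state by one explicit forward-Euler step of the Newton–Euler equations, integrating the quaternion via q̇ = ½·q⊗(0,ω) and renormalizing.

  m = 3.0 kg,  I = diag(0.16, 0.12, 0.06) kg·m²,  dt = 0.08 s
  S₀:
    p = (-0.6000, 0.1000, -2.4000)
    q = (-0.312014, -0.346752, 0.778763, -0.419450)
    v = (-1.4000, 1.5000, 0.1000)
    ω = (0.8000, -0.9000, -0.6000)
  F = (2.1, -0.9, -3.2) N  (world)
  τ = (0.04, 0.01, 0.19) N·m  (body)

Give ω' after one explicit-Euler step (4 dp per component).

ω' = (0.8362, -0.8613, -0.3851)

precession coupling ω×(Iω) = (-0.0324, -0.0480, 0.0288)
α = I⁻¹(τ − ω×Iω) = (0.4525, 0.4833, 2.6867)
new body rate ω' = (0.8362, -0.8613, -0.3851)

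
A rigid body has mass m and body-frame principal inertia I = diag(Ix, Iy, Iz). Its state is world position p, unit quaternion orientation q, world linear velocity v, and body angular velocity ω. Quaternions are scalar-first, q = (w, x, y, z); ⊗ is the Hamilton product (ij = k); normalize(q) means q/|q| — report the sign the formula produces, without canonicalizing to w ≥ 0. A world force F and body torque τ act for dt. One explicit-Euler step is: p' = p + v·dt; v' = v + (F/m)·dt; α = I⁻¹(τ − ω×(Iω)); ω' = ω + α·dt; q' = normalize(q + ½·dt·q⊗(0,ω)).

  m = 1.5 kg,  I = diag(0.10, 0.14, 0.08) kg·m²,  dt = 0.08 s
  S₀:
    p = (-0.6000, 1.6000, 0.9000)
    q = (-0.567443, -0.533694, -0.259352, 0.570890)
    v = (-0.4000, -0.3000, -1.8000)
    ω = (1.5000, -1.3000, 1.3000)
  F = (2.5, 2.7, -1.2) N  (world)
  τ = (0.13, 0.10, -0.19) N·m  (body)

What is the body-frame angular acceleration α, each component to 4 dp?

α = (0.2860, 0.4357, -1.4000)

gyro term ω×Iω = (0.1014, 0.0390, -0.0780)
(τ − ω×Iω)/I = (0.2860, 0.4357, -1.4000)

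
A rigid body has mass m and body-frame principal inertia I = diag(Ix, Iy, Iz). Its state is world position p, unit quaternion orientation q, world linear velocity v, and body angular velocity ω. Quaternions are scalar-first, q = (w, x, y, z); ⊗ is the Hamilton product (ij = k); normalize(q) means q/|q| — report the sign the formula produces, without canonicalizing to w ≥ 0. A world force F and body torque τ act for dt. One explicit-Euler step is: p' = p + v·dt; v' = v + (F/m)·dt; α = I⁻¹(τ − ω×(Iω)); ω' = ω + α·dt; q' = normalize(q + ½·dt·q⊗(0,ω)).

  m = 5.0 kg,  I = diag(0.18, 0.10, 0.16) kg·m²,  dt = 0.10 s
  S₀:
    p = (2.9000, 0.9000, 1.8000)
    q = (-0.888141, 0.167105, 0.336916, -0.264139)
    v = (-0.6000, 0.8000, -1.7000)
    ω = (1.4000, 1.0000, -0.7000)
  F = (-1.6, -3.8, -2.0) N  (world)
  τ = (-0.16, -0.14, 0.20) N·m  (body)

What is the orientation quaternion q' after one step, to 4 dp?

q' = (-0.9220, 0.1059, 0.2787, -0.2472)

q⊗(0,ω) = (-0.7557603, -1.2150996, -1.1409621, 0.3171213)
updated quaternion q' = (-0.9220, 0.1059, 0.2787, -0.2472)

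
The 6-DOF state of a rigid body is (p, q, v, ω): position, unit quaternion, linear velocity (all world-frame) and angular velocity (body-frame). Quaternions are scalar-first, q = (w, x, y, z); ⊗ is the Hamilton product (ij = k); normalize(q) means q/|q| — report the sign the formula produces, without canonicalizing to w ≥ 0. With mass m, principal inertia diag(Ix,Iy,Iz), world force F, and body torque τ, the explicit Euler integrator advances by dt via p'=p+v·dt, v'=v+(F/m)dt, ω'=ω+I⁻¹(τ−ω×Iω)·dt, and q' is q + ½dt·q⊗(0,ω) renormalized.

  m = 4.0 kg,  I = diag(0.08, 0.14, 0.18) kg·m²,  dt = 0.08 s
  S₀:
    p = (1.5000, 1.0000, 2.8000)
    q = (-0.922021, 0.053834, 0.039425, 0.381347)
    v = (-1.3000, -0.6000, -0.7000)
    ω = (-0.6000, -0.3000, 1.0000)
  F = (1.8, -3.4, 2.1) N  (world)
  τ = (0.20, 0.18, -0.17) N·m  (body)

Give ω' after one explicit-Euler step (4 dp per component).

(τ − ω×Iω)/I = (2.6500, 0.8571, -1.0044)
new body rate ω' = (-0.3880, -0.2314, 0.9196)

ω' = (-0.3880, -0.2314, 0.9196)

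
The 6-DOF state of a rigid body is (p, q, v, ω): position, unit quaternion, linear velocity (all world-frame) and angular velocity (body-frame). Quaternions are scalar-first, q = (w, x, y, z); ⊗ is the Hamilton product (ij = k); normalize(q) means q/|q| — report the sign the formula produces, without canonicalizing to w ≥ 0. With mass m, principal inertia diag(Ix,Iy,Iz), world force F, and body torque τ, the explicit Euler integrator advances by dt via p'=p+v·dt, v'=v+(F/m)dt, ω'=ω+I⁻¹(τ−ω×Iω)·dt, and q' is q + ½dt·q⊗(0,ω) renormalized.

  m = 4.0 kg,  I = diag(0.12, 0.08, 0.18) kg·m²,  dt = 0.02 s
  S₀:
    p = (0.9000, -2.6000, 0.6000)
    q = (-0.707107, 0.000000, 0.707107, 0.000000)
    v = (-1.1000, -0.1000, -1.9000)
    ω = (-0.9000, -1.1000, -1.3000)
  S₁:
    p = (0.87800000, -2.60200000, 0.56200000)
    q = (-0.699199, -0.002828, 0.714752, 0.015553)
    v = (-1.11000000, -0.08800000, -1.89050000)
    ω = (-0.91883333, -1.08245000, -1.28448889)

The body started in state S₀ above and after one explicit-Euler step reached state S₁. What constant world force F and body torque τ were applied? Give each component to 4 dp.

Δω = ω₁−ω₀ = (-0.01883333, 0.01755000, 0.01551111)
ω₀×(Iω₀) = (0.1430, -0.0702, -0.0396)
I·α + gyro = (0.0300, 0.0000, 0.1000)
velocity change Δv = (-0.01000000, 0.01200000, 0.00950000)
applied force F = (-2.0000, 2.4000, 1.9000)

F = (-2.0000, 2.4000, 1.9000)
τ = (0.0300, 0.0000, 0.1000)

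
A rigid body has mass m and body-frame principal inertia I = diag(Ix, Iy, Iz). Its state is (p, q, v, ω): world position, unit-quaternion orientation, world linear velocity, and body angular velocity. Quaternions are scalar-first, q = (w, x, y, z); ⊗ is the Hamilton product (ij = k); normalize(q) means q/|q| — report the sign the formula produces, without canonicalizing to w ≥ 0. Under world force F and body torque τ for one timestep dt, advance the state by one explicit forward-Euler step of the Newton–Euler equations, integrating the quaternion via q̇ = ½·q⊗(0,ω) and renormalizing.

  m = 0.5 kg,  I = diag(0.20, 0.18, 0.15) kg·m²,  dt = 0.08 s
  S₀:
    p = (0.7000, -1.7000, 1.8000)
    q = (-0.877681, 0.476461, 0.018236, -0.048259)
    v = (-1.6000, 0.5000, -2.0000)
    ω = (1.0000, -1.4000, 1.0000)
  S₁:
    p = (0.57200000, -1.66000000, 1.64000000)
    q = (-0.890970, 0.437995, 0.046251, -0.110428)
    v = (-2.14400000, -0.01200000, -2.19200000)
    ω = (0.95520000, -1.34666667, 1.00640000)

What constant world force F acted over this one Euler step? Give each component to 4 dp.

F = (-3.4000, -3.2000, -1.2000)

Δv = v₁−v₀ = (-0.54400000, -0.51200000, -0.19200000)
m·(v₁−v₀)/dt = (-3.4000, -3.2000, -1.2000)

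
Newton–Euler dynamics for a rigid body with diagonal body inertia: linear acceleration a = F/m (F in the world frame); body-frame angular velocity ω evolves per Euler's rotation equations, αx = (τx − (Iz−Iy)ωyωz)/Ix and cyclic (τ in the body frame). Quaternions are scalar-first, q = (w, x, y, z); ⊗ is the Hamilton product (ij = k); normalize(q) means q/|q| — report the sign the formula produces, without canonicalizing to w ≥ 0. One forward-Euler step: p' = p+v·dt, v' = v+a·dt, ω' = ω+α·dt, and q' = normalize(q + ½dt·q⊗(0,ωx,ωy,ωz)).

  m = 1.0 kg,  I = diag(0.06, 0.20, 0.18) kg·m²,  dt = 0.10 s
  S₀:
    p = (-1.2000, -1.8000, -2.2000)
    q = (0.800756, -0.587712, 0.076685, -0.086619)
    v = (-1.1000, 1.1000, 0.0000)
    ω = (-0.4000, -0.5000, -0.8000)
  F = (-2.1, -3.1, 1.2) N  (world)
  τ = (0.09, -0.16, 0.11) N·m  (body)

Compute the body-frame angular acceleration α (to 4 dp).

α = (1.6333, -0.6080, 0.4556)

precession coupling ω×(Iω) = (-0.0080, -0.0384, 0.0280)
α = I⁻¹(τ − ω×Iω) = (1.6333, -0.6080, 0.4556)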